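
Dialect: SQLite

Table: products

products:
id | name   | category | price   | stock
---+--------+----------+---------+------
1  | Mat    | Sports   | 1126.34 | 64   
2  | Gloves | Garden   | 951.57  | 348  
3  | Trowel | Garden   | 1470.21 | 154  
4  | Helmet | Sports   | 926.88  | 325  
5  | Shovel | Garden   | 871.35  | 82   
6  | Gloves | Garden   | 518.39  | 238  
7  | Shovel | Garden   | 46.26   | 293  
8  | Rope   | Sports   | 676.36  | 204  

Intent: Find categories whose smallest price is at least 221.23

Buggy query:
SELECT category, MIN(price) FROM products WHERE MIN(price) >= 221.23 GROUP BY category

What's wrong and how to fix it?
Bug: MIN() in WHERE is a misuse of aggregate

Fix: Use HAVING for the per-group MIN condition

Corrected query:
SELECT category, MIN(price) FROM products GROUP BY category HAVING MIN(price) >= 221.23

Result:
category | MIN(price)
---------+-----------
Sports   | 676.36    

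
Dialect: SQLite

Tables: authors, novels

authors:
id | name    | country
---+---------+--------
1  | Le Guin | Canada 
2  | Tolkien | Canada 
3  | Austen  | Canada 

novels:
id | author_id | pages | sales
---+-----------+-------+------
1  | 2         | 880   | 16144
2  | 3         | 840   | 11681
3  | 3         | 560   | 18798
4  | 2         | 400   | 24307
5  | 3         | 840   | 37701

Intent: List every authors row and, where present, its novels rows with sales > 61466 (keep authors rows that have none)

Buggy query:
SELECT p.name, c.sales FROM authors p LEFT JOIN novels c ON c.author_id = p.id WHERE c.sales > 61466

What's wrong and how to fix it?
Bug: Filtering c.sales in WHERE discards the NULL rows produced by LEFT JOIN, turning it into an inner join

Fix: Move the right-table condition into the ON clause so unmatched parents are kept

Corrected query:
SELECT p.name, c.sales FROM authors p LEFT JOIN novels c ON c.author_id = p.id AND c.sales > 61466

Result:
name    | sales
--------+------
Le Guin | NULL 
Tolkien | NULL 
Austen  | NULL 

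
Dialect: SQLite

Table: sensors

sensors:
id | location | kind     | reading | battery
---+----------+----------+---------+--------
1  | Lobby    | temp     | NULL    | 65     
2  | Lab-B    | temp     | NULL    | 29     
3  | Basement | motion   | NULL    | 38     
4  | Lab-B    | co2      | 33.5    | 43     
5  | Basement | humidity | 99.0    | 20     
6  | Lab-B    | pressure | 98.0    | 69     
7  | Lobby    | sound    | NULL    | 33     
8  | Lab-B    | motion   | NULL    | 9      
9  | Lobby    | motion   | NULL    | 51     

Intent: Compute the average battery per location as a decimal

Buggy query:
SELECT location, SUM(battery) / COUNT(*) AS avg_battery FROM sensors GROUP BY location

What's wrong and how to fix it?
Bug: Both operands are integers, so '/' performs integer division and truncates

Fix: Multiply by 1.0 (or CAST to REAL) to force floating-point division

Corrected query:
SELECT location, SUM(battery) * 1.0 / COUNT(*) AS avg_battery FROM sensors GROUP BY location

Result:
location | avg_battery
---------+------------
Basement | 29         
Lab-B    | 37.5       
Lobby    | 49.666667  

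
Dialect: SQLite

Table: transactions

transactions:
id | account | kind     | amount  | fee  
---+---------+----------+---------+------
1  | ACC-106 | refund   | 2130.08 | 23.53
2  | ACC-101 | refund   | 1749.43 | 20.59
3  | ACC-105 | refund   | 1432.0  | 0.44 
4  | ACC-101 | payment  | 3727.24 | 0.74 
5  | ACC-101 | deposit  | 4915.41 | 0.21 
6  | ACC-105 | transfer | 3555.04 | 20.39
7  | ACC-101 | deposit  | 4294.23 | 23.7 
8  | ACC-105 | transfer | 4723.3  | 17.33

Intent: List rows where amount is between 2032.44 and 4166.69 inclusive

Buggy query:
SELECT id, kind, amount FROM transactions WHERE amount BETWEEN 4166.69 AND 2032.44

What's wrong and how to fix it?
Bug: The bounds are reversed; BETWEEN a AND b requires a <= b to match anything

Fix: Write BETWEEN 2032.44 AND 4166.69

Corrected query:
SELECT id, kind, amount FROM transactions WHERE amount BETWEEN 2032.44 AND 4166.69

Result:
id | kind     | amount 
---+----------+--------
1  | refund   | 2130.08
4  | payment  | 3727.24
6  | transfer | 3555.04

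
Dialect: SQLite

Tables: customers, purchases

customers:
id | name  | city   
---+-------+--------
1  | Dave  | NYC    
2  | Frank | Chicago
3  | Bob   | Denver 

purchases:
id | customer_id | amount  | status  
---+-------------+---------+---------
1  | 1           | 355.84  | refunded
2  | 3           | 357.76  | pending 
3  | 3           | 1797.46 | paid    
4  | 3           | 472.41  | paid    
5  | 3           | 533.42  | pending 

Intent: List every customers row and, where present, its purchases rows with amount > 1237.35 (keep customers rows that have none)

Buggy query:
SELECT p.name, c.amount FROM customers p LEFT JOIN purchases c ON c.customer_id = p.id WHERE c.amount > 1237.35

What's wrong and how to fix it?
Bug: Filtering c.amount in WHERE discards the NULL rows produced by LEFT JOIN, turning it into an inner join

Fix: Move the right-table condition into the ON clause so unmatched parents are kept

Corrected query:
SELECT p.name, c.amount FROM customers p LEFT JOIN purchases c ON c.customer_id = p.id AND c.amount > 1237.35

Result:
name  | amount 
------+--------
Dave  | NULL   
Frank | NULL   
Bob   | 1797.46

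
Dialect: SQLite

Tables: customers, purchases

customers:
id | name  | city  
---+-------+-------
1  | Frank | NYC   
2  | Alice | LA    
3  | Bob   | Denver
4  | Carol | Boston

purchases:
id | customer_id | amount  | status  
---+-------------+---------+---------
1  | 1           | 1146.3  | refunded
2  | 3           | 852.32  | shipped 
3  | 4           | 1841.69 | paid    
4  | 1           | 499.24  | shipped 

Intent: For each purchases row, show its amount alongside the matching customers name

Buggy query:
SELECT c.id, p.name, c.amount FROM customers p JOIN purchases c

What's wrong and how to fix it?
Bug: JOIN with no ON clause produces a cartesian product; every purchases row pairs with every customers row

Fix: Add ON c.customer_id = p.id to the JOIN

Corrected query:
SELECT c.id, p.name, c.amount FROM customers p JOIN purchases c ON c.customer_id = p.id

Result:
id | name  | amount 
---+-------+--------
1  | Frank | 1146.3 
2  | Bob   | 852.32 
3  | Carol | 1841.69
4  | Frank | 499.24 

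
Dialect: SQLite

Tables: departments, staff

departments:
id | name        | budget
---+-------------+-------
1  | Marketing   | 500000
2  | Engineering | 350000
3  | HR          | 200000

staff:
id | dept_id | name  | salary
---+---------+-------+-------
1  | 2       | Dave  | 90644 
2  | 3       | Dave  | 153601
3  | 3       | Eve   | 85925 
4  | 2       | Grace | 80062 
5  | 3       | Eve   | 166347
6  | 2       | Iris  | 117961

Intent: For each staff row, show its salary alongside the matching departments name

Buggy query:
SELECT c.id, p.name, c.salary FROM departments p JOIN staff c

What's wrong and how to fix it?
Bug: JOIN with no ON clause produces a cartesian product; every staff row pairs with every departments row

Fix: Specify the join condition linking the foreign key to the parent id

Corrected query:
SELECT c.id, p.name, c.salary FROM departments p JOIN staff c ON c.dept_id = p.id

Result:
id | name        | salary
---+-------------+-------
1  | Engineering | 90644 
2  | HR          | 153601
3  | HR          | 85925 
4  | Engineering | 80062 
5  | HR          | 166347
6  | Engineering | 117961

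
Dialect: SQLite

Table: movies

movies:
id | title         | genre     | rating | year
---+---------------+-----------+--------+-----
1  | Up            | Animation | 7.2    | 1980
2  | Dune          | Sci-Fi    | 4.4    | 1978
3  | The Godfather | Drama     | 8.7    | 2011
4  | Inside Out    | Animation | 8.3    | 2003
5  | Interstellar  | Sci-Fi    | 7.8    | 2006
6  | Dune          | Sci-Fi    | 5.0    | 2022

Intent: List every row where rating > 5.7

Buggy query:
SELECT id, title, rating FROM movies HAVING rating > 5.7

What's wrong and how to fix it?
Bug: This is a non-aggregate query (no GROUP BY, no aggregates), so in SQLite the HAVING clause is invalid here; a row-level condition belongs in WHERE

Fix: Replace HAVING with WHERE since the condition applies to individual rows

Corrected query:
SELECT id, title, rating FROM movies WHERE rating > 5.7

Result:
id | title         | rating
---+---------------+-------
1  | Up            | 7.2   
3  | The Godfather | 8.7   
4  | Inside Out    | 8.3   
5  | Interstellar  | 7.8   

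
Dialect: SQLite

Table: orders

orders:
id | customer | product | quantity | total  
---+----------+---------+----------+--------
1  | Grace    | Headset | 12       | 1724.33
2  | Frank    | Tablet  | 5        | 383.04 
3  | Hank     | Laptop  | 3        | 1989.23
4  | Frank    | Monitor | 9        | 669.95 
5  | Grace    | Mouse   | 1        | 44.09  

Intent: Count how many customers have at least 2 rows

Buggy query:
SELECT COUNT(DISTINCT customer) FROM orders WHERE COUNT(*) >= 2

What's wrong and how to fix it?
Bug: WHERE filters individual rows, not groups, so a group-level COUNT is invalid there

Fix: Group first with HAVING COUNT(*) >= 2, then COUNT the resulting groups

Corrected query:
SELECT COUNT(*) FROM (SELECT customer FROM orders GROUP BY customer HAVING COUNT(*) >= 2)

Result:
COUNT(*)
--------
2       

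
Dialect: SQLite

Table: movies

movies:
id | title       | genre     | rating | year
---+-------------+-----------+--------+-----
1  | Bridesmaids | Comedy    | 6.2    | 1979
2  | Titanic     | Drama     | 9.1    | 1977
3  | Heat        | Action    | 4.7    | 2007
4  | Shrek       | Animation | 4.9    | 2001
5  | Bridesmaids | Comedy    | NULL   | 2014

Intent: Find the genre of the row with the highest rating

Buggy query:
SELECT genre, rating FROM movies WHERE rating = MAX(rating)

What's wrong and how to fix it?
Bug: WHERE is evaluated per row; an aggregate over the whole table isn't defined there

Fix: Use a subquery: WHERE rating = (SELECT MAX(rating) FROM movies)

Corrected query:
SELECT genre, rating FROM movies WHERE rating = (SELECT MAX(rating) FROM movies)

Result:
genre | rating
------+-------
Drama | 9.1   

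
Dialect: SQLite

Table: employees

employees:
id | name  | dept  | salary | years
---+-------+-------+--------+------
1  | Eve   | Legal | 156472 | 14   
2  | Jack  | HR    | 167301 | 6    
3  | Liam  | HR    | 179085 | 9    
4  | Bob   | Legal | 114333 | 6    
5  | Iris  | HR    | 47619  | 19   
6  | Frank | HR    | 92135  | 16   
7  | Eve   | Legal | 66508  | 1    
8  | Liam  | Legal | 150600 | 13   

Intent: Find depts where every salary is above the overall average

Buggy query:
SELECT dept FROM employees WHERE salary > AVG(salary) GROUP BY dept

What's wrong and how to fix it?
Bug: WHERE evaluates per row before aggregation, so AVG() is unavailable

Fix: Compute the overall average in a scalar subquery and compare each group's MIN against it in HAVING

Corrected query:
SELECT dept FROM employees GROUP BY dept HAVING MIN(salary) > (SELECT AVG(salary) FROM employees)

Result:
(no rows)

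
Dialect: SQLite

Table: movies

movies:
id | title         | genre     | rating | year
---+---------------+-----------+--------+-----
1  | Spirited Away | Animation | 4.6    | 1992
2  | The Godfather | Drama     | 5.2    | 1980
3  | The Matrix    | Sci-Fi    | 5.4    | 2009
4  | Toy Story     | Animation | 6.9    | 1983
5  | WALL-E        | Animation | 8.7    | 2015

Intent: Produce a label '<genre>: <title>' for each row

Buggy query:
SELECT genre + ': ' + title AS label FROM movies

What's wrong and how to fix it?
Bug: SQLite uses || for string concatenation; + coerces text to numbers (yielding 0)

Fix: Replace + with || to concatenate text

Corrected query:
SELECT genre || ': ' || title AS label FROM movies

Result:
label                   
------------------------
Animation: Spirited Away
Drama: The Godfather    
Sci-Fi: The Matrix      
Animation: Toy Story    
Animation: WALL-E       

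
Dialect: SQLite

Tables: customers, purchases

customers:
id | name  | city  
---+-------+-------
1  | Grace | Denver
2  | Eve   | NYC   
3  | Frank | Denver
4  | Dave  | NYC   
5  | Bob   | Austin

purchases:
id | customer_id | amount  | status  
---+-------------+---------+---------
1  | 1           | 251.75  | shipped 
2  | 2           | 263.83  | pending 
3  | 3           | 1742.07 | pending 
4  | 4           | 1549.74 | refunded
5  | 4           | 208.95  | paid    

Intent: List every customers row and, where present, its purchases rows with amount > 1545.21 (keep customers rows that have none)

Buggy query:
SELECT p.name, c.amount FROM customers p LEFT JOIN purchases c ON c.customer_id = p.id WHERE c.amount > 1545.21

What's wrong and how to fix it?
Bug: A WHERE condition on the right-hand table after LEFT JOIN drops unmatched parents

Fix: Move the right-table condition into the ON clause so unmatched parents are kept

Corrected query:
SELECT p.name, c.amount FROM customers p LEFT JOIN purchases c ON c.customer_id = p.id AND c.amount > 1545.21

Result:
name  | amount 
------+--------
Grace | NULL   
Eve   | NULL   
Frank | 1742.07
Dave  | 1549.74
Bob   | NULL   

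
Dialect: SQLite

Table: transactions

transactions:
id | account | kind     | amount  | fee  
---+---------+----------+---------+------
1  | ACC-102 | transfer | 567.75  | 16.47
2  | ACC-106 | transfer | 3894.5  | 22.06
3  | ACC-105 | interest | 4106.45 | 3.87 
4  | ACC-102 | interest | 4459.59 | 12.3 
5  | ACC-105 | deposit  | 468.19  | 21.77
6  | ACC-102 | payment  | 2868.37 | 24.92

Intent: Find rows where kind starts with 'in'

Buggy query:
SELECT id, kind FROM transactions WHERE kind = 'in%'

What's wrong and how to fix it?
Bug: Wildcards only work with LIKE; '=' treats '%' as a literal character

Fix: Replace '=' with LIKE so 'in%' is treated as a pattern

Corrected query:
SELECT id, kind FROM transactions WHERE kind LIKE 'in%'

Result:
id | kind    
---+---------
3  | interest
4  | interest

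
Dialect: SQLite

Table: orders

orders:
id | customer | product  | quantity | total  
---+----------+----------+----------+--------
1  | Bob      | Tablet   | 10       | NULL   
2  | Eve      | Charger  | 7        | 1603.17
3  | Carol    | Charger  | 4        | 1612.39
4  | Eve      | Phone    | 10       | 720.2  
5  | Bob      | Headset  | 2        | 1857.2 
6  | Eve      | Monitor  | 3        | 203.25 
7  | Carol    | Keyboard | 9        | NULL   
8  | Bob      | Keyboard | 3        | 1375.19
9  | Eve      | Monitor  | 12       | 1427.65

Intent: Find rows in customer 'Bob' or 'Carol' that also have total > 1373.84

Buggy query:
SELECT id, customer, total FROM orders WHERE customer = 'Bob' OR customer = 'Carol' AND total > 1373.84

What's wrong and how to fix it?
Bug: Without parentheses, AND is evaluated before OR, so the total filter only applies to the 'Carol' branch

Fix: Group the OR with parentheses (or use IN), then AND the threshold

Corrected query:
SELECT id, customer, total FROM orders WHERE (customer = 'Bob' OR customer = 'Carol') AND total > 1373.84

Result:
id | customer | total  
---+----------+--------
3  | Carol    | 1612.39
5  | Bob      | 1857.2 
8  | Bob      | 1375.19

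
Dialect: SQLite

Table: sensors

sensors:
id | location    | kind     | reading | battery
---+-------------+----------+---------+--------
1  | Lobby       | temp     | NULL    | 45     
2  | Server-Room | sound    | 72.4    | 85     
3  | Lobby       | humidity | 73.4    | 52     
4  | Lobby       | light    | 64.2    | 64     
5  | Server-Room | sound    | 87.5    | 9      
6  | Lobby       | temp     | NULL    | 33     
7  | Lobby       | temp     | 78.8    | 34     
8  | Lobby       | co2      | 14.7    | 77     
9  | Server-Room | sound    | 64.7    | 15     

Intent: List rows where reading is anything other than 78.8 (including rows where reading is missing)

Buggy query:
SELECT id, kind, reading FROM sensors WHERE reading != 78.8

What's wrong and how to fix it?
Bug: 'reading != 78.8' is unknown when reading is NULL, so NULL rows are silently excluded

Fix: Handle NULL separately with IS NULL alongside the inequality

Corrected query:
SELECT id, kind, reading FROM sensors WHERE reading != 78.8 OR reading IS NULL

Result:
id | kind     | reading
---+----------+--------
1  | temp     | NULL   
2  | sound    | 72.4   
3  | humidity | 73.4   
4  | light    | 64.2   
5  | sound    | 87.5   
6  | temp     | NULL   
8  | co2      | 14.7   
9  | sound    | 64.7   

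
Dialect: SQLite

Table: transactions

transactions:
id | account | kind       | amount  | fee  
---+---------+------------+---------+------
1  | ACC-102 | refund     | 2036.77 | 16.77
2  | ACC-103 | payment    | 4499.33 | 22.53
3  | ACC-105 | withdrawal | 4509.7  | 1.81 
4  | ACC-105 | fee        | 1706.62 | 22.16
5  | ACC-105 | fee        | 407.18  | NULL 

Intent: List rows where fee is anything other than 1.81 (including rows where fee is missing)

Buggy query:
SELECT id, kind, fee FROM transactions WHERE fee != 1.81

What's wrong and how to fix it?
Bug: Inequality against NULL is unknown, not true; rows with NULL are dropped

Fix: Handle NULL separately with IS NULL alongside the inequality

Corrected query:
SELECT id, kind, fee FROM transactions WHERE fee != 1.81 OR fee IS NULL

Result:
id | kind    | fee  
---+---------+------
1  | refund  | 16.77
2  | payment | 22.53
4  | fee     | 22.16
5  | fee     | NULL 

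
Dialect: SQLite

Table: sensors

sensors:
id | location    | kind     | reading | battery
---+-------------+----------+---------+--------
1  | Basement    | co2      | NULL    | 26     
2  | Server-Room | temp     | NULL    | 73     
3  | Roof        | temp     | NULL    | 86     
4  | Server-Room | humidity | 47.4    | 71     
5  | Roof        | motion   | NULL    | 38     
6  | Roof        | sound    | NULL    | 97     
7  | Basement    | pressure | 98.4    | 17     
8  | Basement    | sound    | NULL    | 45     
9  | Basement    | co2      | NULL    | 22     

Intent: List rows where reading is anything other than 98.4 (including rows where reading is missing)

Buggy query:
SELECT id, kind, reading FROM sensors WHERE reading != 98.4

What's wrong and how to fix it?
Bug: Inequality against NULL is unknown, not true; rows with NULL are dropped

Fix: Add an explicit OR reading IS NULL to include the missing-value rows

Corrected query:
SELECT id, kind, reading FROM sensors WHERE reading != 98.4 OR reading IS NULL

Result:
id | kind     | reading
---+----------+--------
1  | co2      | NULL   
2  | temp     | NULL   
3  | temp     | NULL   
4  | humidity | 47.4   
5  | motion   | NULL   
6  | sound    | NULL   
8  | sound    | NULL   
9  | co2      | NULL   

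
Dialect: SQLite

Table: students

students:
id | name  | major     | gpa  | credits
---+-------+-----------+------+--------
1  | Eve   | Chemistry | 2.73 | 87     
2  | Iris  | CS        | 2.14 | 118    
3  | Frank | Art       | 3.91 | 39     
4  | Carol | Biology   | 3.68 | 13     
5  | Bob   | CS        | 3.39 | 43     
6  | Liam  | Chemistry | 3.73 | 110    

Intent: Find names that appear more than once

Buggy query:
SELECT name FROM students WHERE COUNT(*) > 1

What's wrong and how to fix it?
Bug: WHERE can't reference COUNT(*); aggregates are computed after WHERE

Fix: GROUP BY name, then filter groups with HAVING COUNT(*) > 1

Corrected query:
SELECT name FROM students GROUP BY name HAVING COUNT(*) > 1

Result:
(no rows)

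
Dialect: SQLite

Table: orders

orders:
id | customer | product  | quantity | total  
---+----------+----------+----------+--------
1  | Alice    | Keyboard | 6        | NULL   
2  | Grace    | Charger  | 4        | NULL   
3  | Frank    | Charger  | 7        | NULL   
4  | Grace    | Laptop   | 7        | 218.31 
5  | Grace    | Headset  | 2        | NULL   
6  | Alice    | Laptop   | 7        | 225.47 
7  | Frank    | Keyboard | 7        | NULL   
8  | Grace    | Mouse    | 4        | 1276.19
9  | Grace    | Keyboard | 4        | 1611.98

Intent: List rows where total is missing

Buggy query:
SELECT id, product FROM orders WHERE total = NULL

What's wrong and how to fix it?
Bug: Comparing to NULL with '=' never matches; NULL = NULL is unknown, not true

Fix: Use IS NULL to test for NULL

Corrected query:
SELECT id, product FROM orders WHERE total IS NULL

Result:
id | product 
---+---------
1  | Keyboard
2  | Charger 
3  | Charger 
5  | Headset 
7  | Keyboard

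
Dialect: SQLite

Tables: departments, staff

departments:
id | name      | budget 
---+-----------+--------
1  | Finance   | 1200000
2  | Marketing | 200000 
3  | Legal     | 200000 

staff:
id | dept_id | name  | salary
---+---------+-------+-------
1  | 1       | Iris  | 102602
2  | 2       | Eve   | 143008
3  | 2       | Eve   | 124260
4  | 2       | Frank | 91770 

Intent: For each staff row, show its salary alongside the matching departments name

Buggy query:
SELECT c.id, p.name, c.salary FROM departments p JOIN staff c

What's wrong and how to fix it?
Bug: Missing join condition: each staff row is matched to all departments rows instead of just its own

Fix: Specify the join condition linking the foreign key to the parent id

Corrected query:
SELECT c.id, p.name, c.salary FROM departments p JOIN staff c ON c.dept_id = p.id

Result:
id | name      | salary
---+-----------+-------
1  | Finance   | 102602
2  | Marketing | 143008
3  | Marketing | 124260
4  | Marketing | 91770 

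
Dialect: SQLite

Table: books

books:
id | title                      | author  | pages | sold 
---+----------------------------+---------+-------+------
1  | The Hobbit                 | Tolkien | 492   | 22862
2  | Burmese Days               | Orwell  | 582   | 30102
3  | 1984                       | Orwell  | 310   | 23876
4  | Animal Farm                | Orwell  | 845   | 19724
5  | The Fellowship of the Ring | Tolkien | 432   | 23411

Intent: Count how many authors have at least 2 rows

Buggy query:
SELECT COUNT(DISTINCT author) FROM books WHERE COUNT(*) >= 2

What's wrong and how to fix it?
Bug: COUNT(*) cannot appear in WHERE; the per-group count doesn't exist yet

Fix: Group first with HAVING COUNT(*) >= 2, then COUNT the resulting groups

Corrected query:
SELECT COUNT(*) FROM (SELECT author FROM books GROUP BY author HAVING COUNT(*) >= 2)

Result:
COUNT(*)
--------
2       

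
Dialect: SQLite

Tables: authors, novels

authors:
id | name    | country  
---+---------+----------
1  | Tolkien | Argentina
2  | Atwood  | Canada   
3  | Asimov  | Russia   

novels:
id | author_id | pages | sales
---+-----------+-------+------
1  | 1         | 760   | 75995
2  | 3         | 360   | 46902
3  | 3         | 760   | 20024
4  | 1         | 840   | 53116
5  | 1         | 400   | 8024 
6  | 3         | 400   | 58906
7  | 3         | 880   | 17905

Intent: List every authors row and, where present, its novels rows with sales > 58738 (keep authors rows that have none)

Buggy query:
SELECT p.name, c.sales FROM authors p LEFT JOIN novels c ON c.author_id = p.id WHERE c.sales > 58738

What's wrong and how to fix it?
Bug: Filtering c.sales in WHERE discards the NULL rows produced by LEFT JOIN, turning it into an inner join

Fix: Move the right-table condition into the ON clause so unmatched parents are kept

Corrected query:
SELECT p.name, c.sales FROM authors p LEFT JOIN novels c ON c.author_id = p.id AND c.sales > 58738

Result:
name    | sales
--------+------
Tolkien | 75995
Atwood  | NULL 
Asimov  | 58906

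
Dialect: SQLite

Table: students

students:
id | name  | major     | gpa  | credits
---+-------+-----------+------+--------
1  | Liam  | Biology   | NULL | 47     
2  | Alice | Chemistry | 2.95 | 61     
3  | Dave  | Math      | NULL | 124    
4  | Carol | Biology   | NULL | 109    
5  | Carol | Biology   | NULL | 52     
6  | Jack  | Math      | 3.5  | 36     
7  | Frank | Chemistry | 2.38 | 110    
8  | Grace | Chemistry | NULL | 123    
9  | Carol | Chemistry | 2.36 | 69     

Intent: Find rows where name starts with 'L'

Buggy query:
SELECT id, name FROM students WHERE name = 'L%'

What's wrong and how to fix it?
Bug: '=' compares the literal string including the % character; pattern matching needs LIKE

Fix: Replace '=' with LIKE so 'L%' is treated as a pattern

Corrected query:
SELECT id, name FROM students WHERE name LIKE 'L%'

Result:
id | name
---+-----
1  | Liam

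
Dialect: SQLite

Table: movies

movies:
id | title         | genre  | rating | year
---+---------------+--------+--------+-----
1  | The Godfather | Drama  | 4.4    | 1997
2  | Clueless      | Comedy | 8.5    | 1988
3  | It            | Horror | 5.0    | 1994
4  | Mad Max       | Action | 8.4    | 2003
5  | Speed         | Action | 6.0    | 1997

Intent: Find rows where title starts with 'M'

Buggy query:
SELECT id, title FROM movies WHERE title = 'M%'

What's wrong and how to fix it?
Bug: Wildcards only work with LIKE; '=' treats '%' as a literal character

Fix: Replace '=' with LIKE so 'M%' is treated as a pattern

Corrected query:
SELECT id, title FROM movies WHERE title LIKE 'M%'

Result:
id | title  
---+--------
4  | Mad Max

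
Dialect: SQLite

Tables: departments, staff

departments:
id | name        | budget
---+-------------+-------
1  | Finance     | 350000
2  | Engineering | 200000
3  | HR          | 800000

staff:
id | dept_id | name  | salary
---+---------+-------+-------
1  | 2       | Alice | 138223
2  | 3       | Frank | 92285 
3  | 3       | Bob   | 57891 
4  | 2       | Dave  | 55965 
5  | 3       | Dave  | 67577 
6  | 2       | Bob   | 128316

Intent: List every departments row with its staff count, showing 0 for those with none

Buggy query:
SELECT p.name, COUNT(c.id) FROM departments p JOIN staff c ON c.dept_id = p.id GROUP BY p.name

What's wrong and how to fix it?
Bug: INNER JOIN drops departments rows that have no matching staff rows

Fix: Switch to LEFT JOIN to retain unmatched parent rows

Corrected query:
SELECT p.name, COUNT(c.id) FROM departments p LEFT JOIN staff c ON c.dept_id = p.id GROUP BY p.name

Result:
name        | COUNT(c.id)
------------+------------
Engineering | 3          
Finance     | 0          
HR          | 3          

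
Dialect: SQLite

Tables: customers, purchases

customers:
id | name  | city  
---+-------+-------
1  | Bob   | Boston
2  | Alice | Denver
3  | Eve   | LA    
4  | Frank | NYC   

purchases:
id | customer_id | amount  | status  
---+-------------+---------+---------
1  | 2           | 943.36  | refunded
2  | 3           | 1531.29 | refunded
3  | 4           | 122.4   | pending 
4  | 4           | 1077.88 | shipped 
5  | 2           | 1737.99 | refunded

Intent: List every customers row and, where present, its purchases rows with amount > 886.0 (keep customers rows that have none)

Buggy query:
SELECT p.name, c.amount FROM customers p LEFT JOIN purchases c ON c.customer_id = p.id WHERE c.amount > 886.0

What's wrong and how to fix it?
Bug: Filtering c.amount in WHERE discards the NULL rows produced by LEFT JOIN, turning it into an inner join

Fix: Move the right-table condition into the ON clause so unmatched parents are kept

Corrected query:
SELECT p.name, c.amount FROM customers p LEFT JOIN purchases c ON c.customer_id = p.id AND c.amount > 886.0

Result:
name  | amount 
------+--------
Bob   | NULL   
Alice | 943.36 
Alice | 1737.99
Eve   | 1531.29
Frank | 1077.88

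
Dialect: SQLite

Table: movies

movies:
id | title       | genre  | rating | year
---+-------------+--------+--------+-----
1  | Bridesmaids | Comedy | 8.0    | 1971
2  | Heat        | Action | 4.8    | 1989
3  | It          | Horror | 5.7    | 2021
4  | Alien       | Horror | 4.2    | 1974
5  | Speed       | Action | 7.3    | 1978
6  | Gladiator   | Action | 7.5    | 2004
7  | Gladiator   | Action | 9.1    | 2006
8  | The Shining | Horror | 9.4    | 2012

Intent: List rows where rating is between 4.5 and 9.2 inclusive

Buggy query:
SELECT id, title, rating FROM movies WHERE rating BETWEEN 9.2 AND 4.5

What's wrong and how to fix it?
Bug: The bounds are reversed; BETWEEN a AND b requires a <= b to match anything

Fix: Write BETWEEN 4.5 AND 9.2

Corrected query:
SELECT id, title, rating FROM movies WHERE rating BETWEEN 4.5 AND 9.2

Result:
id | title       | rating
---+-------------+-------
1  | Bridesmaids | 8     
2  | Heat        | 4.8   
3  | It          | 5.7   
5  | Speed       | 7.3   
6  | Gladiator   | 7.5   
7  | Gladiator   | 9.1   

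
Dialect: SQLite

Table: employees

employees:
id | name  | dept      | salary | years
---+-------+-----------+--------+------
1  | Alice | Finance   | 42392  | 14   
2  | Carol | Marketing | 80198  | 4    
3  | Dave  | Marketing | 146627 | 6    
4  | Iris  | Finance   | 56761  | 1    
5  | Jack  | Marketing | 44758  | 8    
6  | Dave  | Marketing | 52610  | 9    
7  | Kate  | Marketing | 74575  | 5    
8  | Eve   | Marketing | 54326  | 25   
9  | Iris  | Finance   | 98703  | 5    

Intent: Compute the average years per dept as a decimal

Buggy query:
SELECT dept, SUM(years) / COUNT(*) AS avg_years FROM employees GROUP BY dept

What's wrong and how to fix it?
Bug: Both operands are integers, so '/' performs integer division and truncates

Fix: Multiply by 1.0 (or CAST to REAL) to force floating-point division

Corrected query:
SELECT dept, SUM(years) * 1.0 / COUNT(*) AS avg_years FROM employees GROUP BY dept

Result:
dept      | avg_years
----------+----------
Finance   | 6.666667 
Marketing | 9.5      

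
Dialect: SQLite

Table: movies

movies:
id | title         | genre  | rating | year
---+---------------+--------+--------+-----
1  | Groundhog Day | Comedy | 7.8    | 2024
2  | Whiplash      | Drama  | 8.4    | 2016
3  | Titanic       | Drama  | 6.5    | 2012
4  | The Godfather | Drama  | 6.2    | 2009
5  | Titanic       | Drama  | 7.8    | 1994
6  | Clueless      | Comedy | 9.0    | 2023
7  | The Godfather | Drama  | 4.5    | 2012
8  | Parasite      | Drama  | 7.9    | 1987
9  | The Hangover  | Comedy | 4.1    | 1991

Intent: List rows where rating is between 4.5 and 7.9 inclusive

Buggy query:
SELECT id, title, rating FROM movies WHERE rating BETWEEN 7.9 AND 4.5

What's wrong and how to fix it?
Bug: BETWEEN expects the lower bound first; with 7.9 AND 4.5 the range is empty

Fix: Write BETWEEN 4.5 AND 7.9

Corrected query:
SELECT id, title, rating FROM movies WHERE rating BETWEEN 4.5 AND 7.9

Result:
id | title         | rating
---+---------------+-------
1  | Groundhog Day | 7.8   
3  | Titanic       | 6.5   
4  | The Godfather | 6.2   
5  | Titanic       | 7.8   
7  | The Godfather | 4.5   
8  | Parasite      | 7.9   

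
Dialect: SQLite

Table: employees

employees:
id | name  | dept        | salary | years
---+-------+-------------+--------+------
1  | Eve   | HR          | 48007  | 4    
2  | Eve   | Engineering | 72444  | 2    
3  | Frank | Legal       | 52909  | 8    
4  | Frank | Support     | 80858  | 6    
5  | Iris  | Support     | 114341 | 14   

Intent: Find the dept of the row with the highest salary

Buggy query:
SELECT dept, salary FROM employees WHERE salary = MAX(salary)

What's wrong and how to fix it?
Bug: WHERE is evaluated per row; an aggregate over the whole table isn't defined there

Fix: Wrap MAX in a scalar subquery so WHERE compares against a single value

Corrected query:
SELECT dept, salary FROM employees WHERE salary = (SELECT MAX(salary) FROM employees)

Result:
dept    | salary
--------+-------
Support | 114341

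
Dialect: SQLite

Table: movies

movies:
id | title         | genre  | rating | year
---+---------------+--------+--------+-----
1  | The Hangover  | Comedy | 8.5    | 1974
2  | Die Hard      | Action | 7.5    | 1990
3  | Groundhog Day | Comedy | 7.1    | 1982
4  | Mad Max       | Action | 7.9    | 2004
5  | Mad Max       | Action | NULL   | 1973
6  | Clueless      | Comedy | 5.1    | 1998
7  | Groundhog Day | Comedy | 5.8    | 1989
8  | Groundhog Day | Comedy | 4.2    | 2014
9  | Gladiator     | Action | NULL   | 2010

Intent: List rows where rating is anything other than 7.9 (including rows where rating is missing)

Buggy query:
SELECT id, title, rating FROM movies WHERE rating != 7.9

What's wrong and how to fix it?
Bug: 'rating != 7.9' is unknown when rating is NULL, so NULL rows are silently excluded

Fix: Add an explicit OR rating IS NULL to include the missing-value rows

Corrected query:
SELECT id, title, rating FROM movies WHERE rating != 7.9 OR rating IS NULL

Result:
id | title         | rating
---+---------------+-------
1  | The Hangover  | 8.5   
2  | Die Hard      | 7.5   
3  | Groundhog Day | 7.1   
5  | Mad Max       | NULL  
6  | Clueless      | 5.1   
7  | Groundhog Day | 5.8   
8  | Groundhog Day | 4.2   
9  | Gladiator     | NULL  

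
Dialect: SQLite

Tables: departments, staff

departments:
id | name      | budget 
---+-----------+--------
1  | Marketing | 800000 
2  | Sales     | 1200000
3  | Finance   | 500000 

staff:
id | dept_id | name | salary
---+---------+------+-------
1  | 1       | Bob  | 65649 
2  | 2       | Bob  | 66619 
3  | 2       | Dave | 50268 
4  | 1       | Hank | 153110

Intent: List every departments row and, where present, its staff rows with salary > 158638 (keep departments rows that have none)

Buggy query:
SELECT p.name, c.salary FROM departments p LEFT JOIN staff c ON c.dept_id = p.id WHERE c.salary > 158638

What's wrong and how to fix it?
Bug: A WHERE condition on the right-hand table after LEFT JOIN drops unmatched parents

Fix: Move the right-table condition into the ON clause so unmatched parents are kept

Corrected query:
SELECT p.name, c.salary FROM departments p LEFT JOIN staff c ON c.dept_id = p.id AND c.salary > 158638

Result:
name      | salary
----------+-------
Marketing | NULL  
Sales     | NULL  
Finance   | NULL  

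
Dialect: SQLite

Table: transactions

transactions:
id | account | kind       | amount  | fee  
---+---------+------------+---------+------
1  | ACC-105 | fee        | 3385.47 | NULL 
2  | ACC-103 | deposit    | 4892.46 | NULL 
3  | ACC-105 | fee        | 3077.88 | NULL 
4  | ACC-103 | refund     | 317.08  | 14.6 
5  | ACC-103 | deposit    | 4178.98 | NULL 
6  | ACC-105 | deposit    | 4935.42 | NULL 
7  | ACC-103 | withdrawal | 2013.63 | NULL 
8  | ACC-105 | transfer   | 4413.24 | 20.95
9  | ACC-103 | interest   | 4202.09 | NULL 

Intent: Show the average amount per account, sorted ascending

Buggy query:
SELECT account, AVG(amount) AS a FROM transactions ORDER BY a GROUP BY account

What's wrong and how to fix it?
Bug: ORDER BY appears before GROUP BY; SQL clause order requires GROUP BY first

Fix: Reorder: SELECT … FROM … GROUP BY … ORDER BY …

Corrected query:
SELECT account, AVG(amount) AS a FROM transactions GROUP BY account ORDER BY a

Result:
account | a        
--------+----------
ACC-103 | 3120.848 
ACC-105 | 3953.0025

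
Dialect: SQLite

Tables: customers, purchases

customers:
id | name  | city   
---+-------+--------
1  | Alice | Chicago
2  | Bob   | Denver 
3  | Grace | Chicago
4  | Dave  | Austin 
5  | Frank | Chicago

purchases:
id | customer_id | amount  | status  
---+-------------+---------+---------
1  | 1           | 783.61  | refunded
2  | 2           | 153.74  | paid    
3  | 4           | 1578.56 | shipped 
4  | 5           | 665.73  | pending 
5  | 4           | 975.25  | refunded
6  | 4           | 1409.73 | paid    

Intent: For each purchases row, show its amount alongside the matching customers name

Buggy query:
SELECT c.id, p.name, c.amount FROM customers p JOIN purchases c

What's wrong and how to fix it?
Bug: JOIN with no ON clause produces a cartesian product; every purchases row pairs with every customers row

Fix: Add ON c.customer_id = p.id to the JOIN

Corrected query:
SELECT c.id, p.name, c.amount FROM customers p JOIN purchases c ON c.customer_id = p.id

Result:
id | name  | amount 
---+-------+--------
1  | Alice | 783.61 
2  | Bob   | 153.74 
3  | Dave  | 1578.56
4  | Frank | 665.73 
5  | Dave  | 975.25 
6  | Dave  | 1409.73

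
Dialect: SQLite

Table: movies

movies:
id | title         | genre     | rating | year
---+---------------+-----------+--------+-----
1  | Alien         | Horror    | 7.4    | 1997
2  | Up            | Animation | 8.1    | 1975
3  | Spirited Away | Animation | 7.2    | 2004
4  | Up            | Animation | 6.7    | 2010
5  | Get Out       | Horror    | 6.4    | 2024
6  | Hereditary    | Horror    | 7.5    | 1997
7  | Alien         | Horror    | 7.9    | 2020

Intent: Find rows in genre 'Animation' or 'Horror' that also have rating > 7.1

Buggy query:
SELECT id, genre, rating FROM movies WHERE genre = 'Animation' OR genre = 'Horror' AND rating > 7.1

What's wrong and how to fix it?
Bug: Without parentheses, AND is evaluated before OR, so the rating filter only applies to the 'Horror' branch

Fix: Add parentheses around the OR so the AND applies to both alternatives

Corrected query:
SELECT id, genre, rating FROM movies WHERE (genre = 'Animation' OR genre = 'Horror') AND rating > 7.1

Result:
id | genre     | rating
---+-----------+-------
1  | Horror    | 7.4   
2  | Animation | 8.1   
3  | Animation | 7.2   
6  | Horror    | 7.5   
7  | Horror    | 7.9   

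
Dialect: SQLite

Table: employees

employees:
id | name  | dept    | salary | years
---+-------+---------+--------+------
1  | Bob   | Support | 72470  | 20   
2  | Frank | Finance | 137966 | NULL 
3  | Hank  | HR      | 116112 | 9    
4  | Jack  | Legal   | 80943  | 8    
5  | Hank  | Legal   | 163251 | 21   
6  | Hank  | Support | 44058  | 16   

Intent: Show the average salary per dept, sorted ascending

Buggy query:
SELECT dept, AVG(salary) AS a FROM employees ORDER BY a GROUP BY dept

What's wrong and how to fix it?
Bug: ORDER BY appears before GROUP BY; SQL clause order requires GROUP BY first

Fix: Reorder: SELECT … FROM … GROUP BY … ORDER BY …

Corrected query:
SELECT dept, AVG(salary) AS a FROM employees GROUP BY dept ORDER BY a

Result:
dept    | a     
--------+-------
Support | 58264 
HR      | 116112
Legal   | 122097
Finance | 137966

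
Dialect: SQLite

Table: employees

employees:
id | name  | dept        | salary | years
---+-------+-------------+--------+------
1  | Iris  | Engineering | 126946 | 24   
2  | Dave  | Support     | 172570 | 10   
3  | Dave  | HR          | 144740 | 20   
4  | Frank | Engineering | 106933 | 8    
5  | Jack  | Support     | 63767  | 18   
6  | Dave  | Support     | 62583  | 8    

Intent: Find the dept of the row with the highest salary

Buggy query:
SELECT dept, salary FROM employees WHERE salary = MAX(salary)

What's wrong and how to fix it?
Bug: MAX(salary) is an aggregate and cannot be used directly in WHERE

Fix: Wrap MAX in a scalar subquery so WHERE compares against a single value

Corrected query:
SELECT dept, salary FROM employees WHERE salary = (SELECT MAX(salary) FROM employees)

Result:
dept    | salary
--------+-------
Support | 172570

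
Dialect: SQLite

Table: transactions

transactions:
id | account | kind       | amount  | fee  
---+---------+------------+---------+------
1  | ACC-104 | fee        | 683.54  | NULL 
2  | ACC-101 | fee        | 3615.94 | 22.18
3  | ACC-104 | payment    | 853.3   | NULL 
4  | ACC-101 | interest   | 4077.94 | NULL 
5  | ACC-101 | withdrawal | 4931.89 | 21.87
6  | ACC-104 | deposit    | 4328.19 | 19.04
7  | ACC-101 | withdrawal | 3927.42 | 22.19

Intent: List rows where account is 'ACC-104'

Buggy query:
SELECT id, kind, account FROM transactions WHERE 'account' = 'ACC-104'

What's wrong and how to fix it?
Bug: 'account' in single quotes is a string literal, not the column; the comparison is literal-vs-literal and never true

Fix: Reference the column as account without single quotes

Corrected query:
SELECT id, kind, account FROM transactions WHERE account = 'ACC-104'

Result:
id | kind    | account
---+---------+--------
1  | fee     | ACC-104
3  | payment | ACC-104
6  | deposit | ACC-104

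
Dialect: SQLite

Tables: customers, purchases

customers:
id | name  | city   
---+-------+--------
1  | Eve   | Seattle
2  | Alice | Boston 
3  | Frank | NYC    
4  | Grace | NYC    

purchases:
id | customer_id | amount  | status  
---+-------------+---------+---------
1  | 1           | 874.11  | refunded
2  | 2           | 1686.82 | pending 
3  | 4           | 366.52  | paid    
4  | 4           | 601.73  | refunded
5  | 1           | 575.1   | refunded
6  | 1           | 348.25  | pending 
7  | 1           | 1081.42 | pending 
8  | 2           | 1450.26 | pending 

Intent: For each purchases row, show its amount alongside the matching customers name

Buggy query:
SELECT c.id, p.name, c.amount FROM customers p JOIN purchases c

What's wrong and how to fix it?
Bug: JOIN with no ON clause produces a cartesian product; every purchases row pairs with every customers row

Fix: Add ON c.customer_id = p.id to the JOIN

Corrected query:
SELECT c.id, p.name, c.amount FROM customers p JOIN purchases c ON c.customer_id = p.id

Result:
id | name  | amount 
---+-------+--------
1  | Eve   | 874.11 
2  | Alice | 1686.82
3  | Grace | 366.52 
4  | Grace | 601.73 
5  | Eve   | 575.1  
6  | Eve   | 348.25 
7  | Eve   | 1081.42
8  | Alice | 1450.26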